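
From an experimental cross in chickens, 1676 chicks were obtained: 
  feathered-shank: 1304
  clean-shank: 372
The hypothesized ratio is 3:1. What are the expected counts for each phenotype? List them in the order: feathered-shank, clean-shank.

Expected counts for N = 1676 under a 3:1 ratio (total parts = 4):
  feathered-shank: 1676 × 3/4 = 1257
  clean-shank: 1676 × 1/4 = 419

1257, 419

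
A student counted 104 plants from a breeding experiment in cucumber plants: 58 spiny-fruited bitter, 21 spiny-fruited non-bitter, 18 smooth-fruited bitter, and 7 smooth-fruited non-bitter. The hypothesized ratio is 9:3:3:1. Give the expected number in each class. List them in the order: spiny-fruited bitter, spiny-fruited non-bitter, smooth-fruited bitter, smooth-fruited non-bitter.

The 9:3:3:1 ratio has 16 parts, so with N = 104 the expected counts are:
  spiny-fruited bitter: 104 × 9/16 = 58.5
  spiny-fruited non-bitter: 104 × 3/16 = 19.5
  smooth-fruited bitter: 104 × 3/16 = 19.5
  smooth-fruited non-bitter: 104 × 1/16 = 6.5

58.5, 19.5, 19.5, 6.5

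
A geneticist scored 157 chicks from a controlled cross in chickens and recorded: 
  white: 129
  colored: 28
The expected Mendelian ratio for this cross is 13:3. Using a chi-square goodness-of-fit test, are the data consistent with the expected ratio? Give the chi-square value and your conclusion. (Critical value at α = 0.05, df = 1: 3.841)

Under the 13:3 hypothesis (Σ ratio = 16, N = 157):
  white: 157 × 13/16 = 127.5625
  colored: 157 × 3/16 = 29.4375
χ² = Σ (O − E)² / E
  white: (129 − 127.5625)² / 127.5625 = 0.0162
  colored: (28 − 29.4375)² / 29.4375 = 0.0702
χ² = 0.0162 + 0.0702 = 0.0864 ≈ 0.086
Degrees of freedom = 2 − 1 = 1; critical value at α = 0.05 is 3.841.
Since 0.086 < 3.841, we fail to reject the null hypothesis — the data are consistent with the 13:3 ratio.

0.086; consistent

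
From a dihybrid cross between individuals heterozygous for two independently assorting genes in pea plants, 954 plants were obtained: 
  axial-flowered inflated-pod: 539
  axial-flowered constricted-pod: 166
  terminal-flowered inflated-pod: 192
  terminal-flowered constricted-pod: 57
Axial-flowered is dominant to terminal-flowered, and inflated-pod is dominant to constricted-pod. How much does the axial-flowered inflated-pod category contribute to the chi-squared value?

A dihybrid F₂ with independent assortment and complete dominance at both loci gives a 9:3:3:1 phenotypic ratio.
Under the 9:3:3:1 hypothesis (Σ ratio = 16, N = 954):
  axial-flowered inflated-pod: 954 × 9/16 = 536.625
  axial-flowered constricted-pod: 954 × 3/16 = 178.875
  terminal-flowered inflated-pod: 954 × 3/16 = 178.875
  terminal-flowered constricted-pod: 954 × 1/16 = 59.625
Contribution of axial-flowered inflated-pod: (539 − 536.625)² / 536.625 = 0.0105

0.011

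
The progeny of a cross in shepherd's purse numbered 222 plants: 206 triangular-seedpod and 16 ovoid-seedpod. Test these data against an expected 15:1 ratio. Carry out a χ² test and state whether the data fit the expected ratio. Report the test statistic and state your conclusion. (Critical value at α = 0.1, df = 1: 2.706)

0.347; consistent

Expected counts for N = 222 under a 15:1 ratio (total parts = 16):
  triangular-seedpod: 222 × 15/16 = 208.125
  ovoid-seedpod: 222 × 1/16 = 13.875
χ² = Σ (O − E)² / E
  triangular-seedpod: (206 − 208.125)² / 208.125 = 0.0217
  ovoid-seedpod: (16 − 13.875)² / 13.875 = 0.3255
χ² = 0.0217 + 0.3255 = 0.3472 ≈ 0.347
Degrees of freedom = 2 − 1 = 1; critical value at α = 0.1 is 2.706.
Since 0.347 < 2.706, we fail to reject the null hypothesis — the data are consistent with the 15:1 ratio.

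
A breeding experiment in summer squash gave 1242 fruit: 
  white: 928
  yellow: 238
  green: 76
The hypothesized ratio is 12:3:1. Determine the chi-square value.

Total ratio parts = 16. Expected numbers out of 1242:
  white: 1242 × 12/16 = 931.5
  yellow: 1242 × 3/16 = 232.875
  green: 1242 × 1/16 = 77.625
χ² = Σ (O − E)² / E
  white: (928 − 931.5)² / 931.5 = 0.0132
  yellow: (238 − 232.875)² / 232.875 = 0.1128
  green: (76 − 77.625)² / 77.625 = 0.0340
χ² = 0.0132 + 0.1128 + 0.0340 = 0.160

0.160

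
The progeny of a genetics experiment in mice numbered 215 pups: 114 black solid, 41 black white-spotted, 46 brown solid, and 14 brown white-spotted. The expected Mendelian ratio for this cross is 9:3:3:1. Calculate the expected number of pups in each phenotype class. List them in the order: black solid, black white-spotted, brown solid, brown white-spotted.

120.9375, 40.3125, 40.3125, 13.4375

Expected counts for N = 215 under a 9:3:3:1 ratio (total parts = 16):
  black solid: 215 × 9/16 = 120.9375
  black white-spotted: 215 × 3/16 = 40.3125
  brown solid: 215 × 3/16 = 40.3125
  brown white-spotted: 215 × 1/16 = 13.4375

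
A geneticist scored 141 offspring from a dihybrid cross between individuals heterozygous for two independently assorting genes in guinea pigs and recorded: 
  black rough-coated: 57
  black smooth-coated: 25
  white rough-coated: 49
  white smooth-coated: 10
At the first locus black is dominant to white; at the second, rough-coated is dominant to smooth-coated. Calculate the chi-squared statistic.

A dihybrid F₂ with independent assortment and complete dominance at both loci gives a 9:3:3:1 phenotypic ratio.
Expected counts for N = 141 under a 9:3:3:1 ratio (total parts = 16):
  black rough-coated: 141 × 9/16 = 79.3125
  black smooth-coated: 141 × 3/16 = 26.4375
  white rough-coated: 141 × 3/16 = 26.4375
  white smooth-coated: 141 × 1/16 = 8.8125
χ² = Σ (O − E)² / E
  black rough-coated: (57 − 79.3125)² / 79.3125 = 6.2770
  black smooth-coated: (25 − 26.4375)² / 26.4375 = 0.0782
  white rough-coated: (49 − 26.4375)² / 26.4375 = 19.2555
  white smooth-coated: (10 − 8.8125)² / 8.8125 = 0.1600
χ² = 6.2770 + 0.0782 + 19.2555 + 0.1600 = 25.7707 ≈ 25.771

25.771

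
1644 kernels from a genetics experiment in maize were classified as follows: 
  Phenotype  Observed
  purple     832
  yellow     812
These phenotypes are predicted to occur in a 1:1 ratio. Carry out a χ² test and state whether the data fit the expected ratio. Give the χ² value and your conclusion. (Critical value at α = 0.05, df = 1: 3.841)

Under the 1:1 hypothesis (Σ ratio = 2, N = 1644):
  purple: 1644 × 1/2 = 822
  yellow: 1644 × 1/2 = 822
χ² = Σ (O − E)² / E
  purple: (832 − 822)² / 822 = 0.1217
  yellow: (812 − 822)² / 822 = 0.1217
χ² = 0.1217 + 0.1217 = 0.2434 ≈ 0.243
Degrees of freedom = 2 − 1 = 1; critical value at α = 0.05 is 3.841.
Since 0.243 < 3.841, we fail to reject the null hypothesis — the data are consistent with the 1:1 ratio.

0.243; consistent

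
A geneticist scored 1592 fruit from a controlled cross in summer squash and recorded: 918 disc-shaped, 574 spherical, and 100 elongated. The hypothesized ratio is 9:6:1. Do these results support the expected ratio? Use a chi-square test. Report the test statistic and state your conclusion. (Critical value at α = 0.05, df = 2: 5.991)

1.454; consistent

Under the 9:6:1 hypothesis (Σ ratio = 16, N = 1592):
  disc-shaped: 1592 × 9/16 = 895.5
  spherical: 1592 × 6/16 = 597
  elongated: 1592 × 1/16 = 99.5
χ² = Σ (O − E)² / E
  disc-shaped: (918 − 895.5)² / 895.5 = 0.5653
  spherical: (574 − 597)² / 597 = 0.8861
  elongated: (100 − 99.5)² / 99.5 = 0.0025
χ² = 0.5653 + 0.8861 + 0.0025 = 1.4539 ≈ 1.454
Degrees of freedom = 3 − 1 = 2; critical value at α = 0.05 is 5.991.
Since 1.454 < 5.991, we fail to reject the null hypothesis — the data are consistent with the 9:6:1 ratio.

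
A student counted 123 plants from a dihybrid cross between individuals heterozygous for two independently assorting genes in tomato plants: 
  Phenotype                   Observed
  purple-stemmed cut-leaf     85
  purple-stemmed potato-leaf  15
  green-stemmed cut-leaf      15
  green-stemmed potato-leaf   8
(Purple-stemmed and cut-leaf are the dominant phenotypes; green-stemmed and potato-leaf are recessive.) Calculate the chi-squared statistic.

A dihybrid F₂ with independent assortment and complete dominance at both loci gives a 9:3:3:1 phenotypic ratio.
Under the 9:3:3:1 hypothesis (Σ ratio = 16, N = 123):
  purple-stemmed cut-leaf: 123 × 9/16 = 69.1875
  purple-stemmed potato-leaf: 123 × 3/16 = 23.0625
  green-stemmed cut-leaf: 123 × 3/16 = 23.0625
  green-stemmed potato-leaf: 123 × 1/16 = 7.6875
χ² = Σ (O − E)² / E
  purple-stemmed cut-leaf: (85 − 69.1875)² / 69.1875 = 3.6139
  purple-stemmed potato-leaf: (15 − 23.0625)² / 23.0625 = 2.8186
  green-stemmed cut-leaf: (15 − 23.0625)² / 23.0625 = 2.8186
  green-stemmed potato-leaf: (8 − 7.6875)² / 7.6875 = 0.0127
χ² = 3.6139 + 2.8186 + 2.8186 + 0.0127 = 9.2638 ≈ 9.264

9.264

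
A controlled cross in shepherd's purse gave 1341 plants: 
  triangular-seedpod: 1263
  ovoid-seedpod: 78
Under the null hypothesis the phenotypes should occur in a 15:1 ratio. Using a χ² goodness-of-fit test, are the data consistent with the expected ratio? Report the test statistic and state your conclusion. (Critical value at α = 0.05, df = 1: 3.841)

Expected counts for N = 1341 under a 15:1 ratio (total parts = 16):
  triangular-seedpod: 1341 × 15/16 = 1257.1875
  ovoid-seedpod: 1341 × 1/16 = 83.8125
χ² = Σ (O − E)² / E
  triangular-seedpod: (1263 − 1257.1875)² / 1257.1875 = 0.0269
  ovoid-seedpod: (78 − 83.8125)² / 83.8125 = 0.4031
χ² = 0.0269 + 0.4031 = 0.430
Degrees of freedom = 2 − 1 = 1; critical value at α = 0.05 is 3.841.
Since 0.430 < 3.841, we fail to reject the null hypothesis — the data are consistent with the 15:1 ratio.

0.430; consistent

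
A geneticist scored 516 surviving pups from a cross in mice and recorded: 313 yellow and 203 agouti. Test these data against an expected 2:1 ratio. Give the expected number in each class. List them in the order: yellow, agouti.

344, 172

Total ratio parts = 3. Expected numbers out of 516:
  yellow: 516 × 2/3 = 344
  agouti: 516 × 1/3 = 172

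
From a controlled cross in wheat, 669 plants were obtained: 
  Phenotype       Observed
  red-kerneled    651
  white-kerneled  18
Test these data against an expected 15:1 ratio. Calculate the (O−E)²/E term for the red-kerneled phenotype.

Total ratio parts = 16. Expected numbers out of 669:
  red-kerneled: 669 × 15/16 = 627.1875
  white-kerneled: 669 × 1/16 = 41.8125
Contribution of red-kerneled: (651 − 627.1875)² / 627.1875 = 0.9041

0.904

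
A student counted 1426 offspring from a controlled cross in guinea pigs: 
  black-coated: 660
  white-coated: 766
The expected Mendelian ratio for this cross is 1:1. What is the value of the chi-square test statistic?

Total ratio parts = 2. Expected numbers out of 1426:
  black-coated: 1426 × 1/2 = 713
  white-coated: 1426 × 1/2 = 713
χ² = Σ (O − E)² / E
  black-coated: (660 − 713)² / 713 = 3.9397
  white-coated: (766 − 713)² / 713 = 3.9397
χ² = 3.9397 + 3.9397 = 7.8794 ≈ 7.879

7.879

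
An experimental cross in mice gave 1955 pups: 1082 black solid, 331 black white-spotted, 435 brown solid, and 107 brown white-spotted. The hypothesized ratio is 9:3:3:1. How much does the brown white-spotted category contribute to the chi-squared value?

Under the 9:3:3:1 hypothesis (Σ ratio = 16, N = 1955):
  black solid: 1955 × 9/16 = 1099.6875
  black white-spotted: 1955 × 3/16 = 366.5625
  brown solid: 1955 × 3/16 = 366.5625
  brown white-spotted: 1955 × 1/16 = 122.1875
Contribution of brown white-spotted: (107 − 122.1875)² / 122.1875 = 1.8878

1.888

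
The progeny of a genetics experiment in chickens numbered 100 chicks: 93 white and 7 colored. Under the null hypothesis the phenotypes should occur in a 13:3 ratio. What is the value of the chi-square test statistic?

Under the 13:3 hypothesis (Σ ratio = 16, N = 100):
  white: 100 × 13/16 = 81.25
  colored: 100 × 3/16 = 18.75
χ² = Σ (O − E)² / E
  white: (93 − 81.25)² / 81.25 = 1.6992
  colored: (7 − 18.75)² / 18.75 = 7.3633
χ² = 1.6992 + 7.3633 = 9.0625 ≈ 9.063

9.063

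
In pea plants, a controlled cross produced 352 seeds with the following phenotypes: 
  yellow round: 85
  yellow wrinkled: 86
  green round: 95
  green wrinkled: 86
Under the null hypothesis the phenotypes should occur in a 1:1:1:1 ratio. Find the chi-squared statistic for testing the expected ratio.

0.750

Under the 1:1:1:1 hypothesis (Σ ratio = 4, N = 352):
  yellow round: 352 × 1/4 = 88
  yellow wrinkled: 352 × 1/4 = 88
  green round: 352 × 1/4 = 88
  green wrinkled: 352 × 1/4 = 88
χ² = Σ (O − E)² / E
  yellow round: (85 − 88)² / 88 = 0.1023
  yellow wrinkled: (86 − 88)² / 88 = 0.0455
  green round: (95 − 88)² / 88 = 0.5568
  green wrinkled: (86 − 88)² / 88 = 0.0455
χ² = 0.1023 + 0.0455 + 0.5568 + 0.0455 = 0.7501 ≈ 0.750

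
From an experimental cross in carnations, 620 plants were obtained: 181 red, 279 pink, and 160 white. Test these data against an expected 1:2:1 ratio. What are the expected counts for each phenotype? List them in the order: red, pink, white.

Under the 1:2:1 hypothesis (Σ ratio = 4, N = 620):
  red: 620 × 1/4 = 155
  pink: 620 × 2/4 = 310
  white: 620 × 1/4 = 155

155, 310, 155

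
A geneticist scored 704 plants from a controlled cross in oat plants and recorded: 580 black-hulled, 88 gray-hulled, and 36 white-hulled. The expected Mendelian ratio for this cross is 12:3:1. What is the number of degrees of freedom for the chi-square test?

2

A goodness-of-fit test with 3 phenotype classes has df = 3 − 1 = 2.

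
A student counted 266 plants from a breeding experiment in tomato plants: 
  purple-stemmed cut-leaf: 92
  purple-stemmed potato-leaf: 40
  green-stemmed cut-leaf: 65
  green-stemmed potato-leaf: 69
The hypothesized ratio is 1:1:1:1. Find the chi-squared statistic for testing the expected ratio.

20.466

Under the 1:1:1:1 hypothesis (Σ ratio = 4, N = 266):
  purple-stemmed cut-leaf: 266 × 1/4 = 66.5
  purple-stemmed potato-leaf: 266 × 1/4 = 66.5
  green-stemmed cut-leaf: 266 × 1/4 = 66.5
  green-stemmed potato-leaf: 266 × 1/4 = 66.5
χ² = Σ (O − E)² / E
  purple-stemmed cut-leaf: (92 − 66.5)² / 66.5 = 9.7782
  purple-stemmed potato-leaf: (40 − 66.5)² / 66.5 = 10.5602
  green-stemmed cut-leaf: (65 − 66.5)² / 66.5 = 0.0338
  green-stemmed potato-leaf: (69 − 66.5)² / 66.5 = 0.0940
χ² = 9.7782 + 10.5602 + 0.0338 + 0.0940 = 20.4662 ≈ 20.466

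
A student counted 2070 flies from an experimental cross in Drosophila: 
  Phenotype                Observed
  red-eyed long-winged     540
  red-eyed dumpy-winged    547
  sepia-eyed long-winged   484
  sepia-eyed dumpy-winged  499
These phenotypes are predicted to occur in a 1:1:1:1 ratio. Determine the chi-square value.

Total ratio parts = 4. Expected numbers out of 2070:
  red-eyed long-winged: 2070 × 1/4 = 517.5
  red-eyed dumpy-winged: 2070 × 1/4 = 517.5
  sepia-eyed long-winged: 2070 × 1/4 = 517.5
  sepia-eyed dumpy-winged: 2070 × 1/4 = 517.5
χ² = Σ (O − E)² / E
  red-eyed long-winged: (540 − 517.5)² / 517.5 = 0.9783
  red-eyed dumpy-winged: (547 − 517.5)² / 517.5 = 1.6816
  sepia-eyed long-winged: (484 − 517.5)² / 517.5 = 2.1686
  sepia-eyed dumpy-winged: (499 − 517.5)² / 517.5 = 0.6614
χ² = 0.9783 + 1.6816 + 2.1686 + 0.6614 = 5.4899 ≈ 5.490

5.490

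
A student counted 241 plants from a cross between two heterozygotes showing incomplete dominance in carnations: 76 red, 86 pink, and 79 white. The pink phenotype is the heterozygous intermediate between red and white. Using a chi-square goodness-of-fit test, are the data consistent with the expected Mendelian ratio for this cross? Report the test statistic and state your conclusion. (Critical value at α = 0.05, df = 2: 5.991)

19.830; not consistent

With incomplete dominance, a heterozygote × heterozygote cross gives a 1:2:1 phenotypic ratio.
Total ratio parts = 4. Expected numbers out of 241:
  red: 241 × 1/4 = 60.25
  pink: 241 × 2/4 = 120.5
  white: 241 × 1/4 = 60.25
χ² = Σ (O − E)² / E
  red: (76 − 60.25)² / 60.25 = 4.1172
  pink: (86 − 120.5)² / 120.5 = 9.8776
  white: (79 − 60.25)² / 60.25 = 5.8351
χ² = 4.1172 + 9.8776 + 5.8351 = 19.8299 ≈ 19.830
Degrees of freedom = 3 − 1 = 2; critical value at α = 0.05 is 5.991.
Since 19.830 > 5.991, we reject the null hypothesis — the data do not fit the 1:2:1 ratio.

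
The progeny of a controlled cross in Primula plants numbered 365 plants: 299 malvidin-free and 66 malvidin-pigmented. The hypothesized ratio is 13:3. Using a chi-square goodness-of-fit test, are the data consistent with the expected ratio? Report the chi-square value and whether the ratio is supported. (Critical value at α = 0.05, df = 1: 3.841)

Total ratio parts = 16. Expected numbers out of 365:
  malvidin-free: 365 × 13/16 = 296.5625
  malvidin-pigmented: 365 × 3/16 = 68.4375
χ² = Σ (O − E)² / E
  malvidin-free: (299 − 296.5625)² / 296.5625 = 0.0200
  malvidin-pigmented: (66 − 68.4375)² / 68.4375 = 0.0868
χ² = 0.0200 + 0.0868 = 0.1068 ≈ 0.107
Degrees of freedom = 2 − 1 = 1; critical value at α = 0.05 is 3.841.
Since 0.107 < 3.841, we fail to reject the null hypothesis — the data are consistent with the 13:3 ratio.

0.107; consistent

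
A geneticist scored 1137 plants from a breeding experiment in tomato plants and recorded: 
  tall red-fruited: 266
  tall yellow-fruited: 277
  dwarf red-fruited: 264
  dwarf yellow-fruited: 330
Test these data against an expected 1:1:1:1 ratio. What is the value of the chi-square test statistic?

10.163

The 1:1:1:1 ratio has 4 parts, so with N = 1137 the expected counts are:
  tall red-fruited: 1137 × 1/4 = 284.25
  tall yellow-fruited: 1137 × 1/4 = 284.25
  dwarf red-fruited: 1137 × 1/4 = 284.25
  dwarf yellow-fruited: 1137 × 1/4 = 284.25
χ² = Σ (O − E)² / E
  tall red-fruited: (266 − 284.25)² / 284.25 = 1.1717
  tall yellow-fruited: (277 − 284.25)² / 284.25 = 0.1849
  dwarf red-fruited: (264 − 284.25)² / 284.25 = 1.4426
  dwarf yellow-fruited: (330 − 284.25)² / 284.25 = 7.3635
χ² = 1.1717 + 0.1849 + 1.4426 + 7.3635 = 10.1627 ≈ 10.163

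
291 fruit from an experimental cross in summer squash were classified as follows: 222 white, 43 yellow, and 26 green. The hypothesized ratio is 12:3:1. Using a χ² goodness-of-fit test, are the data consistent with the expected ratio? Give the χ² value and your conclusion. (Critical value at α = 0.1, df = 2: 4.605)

Total ratio parts = 16. Expected numbers out of 291:
  white: 291 × 12/16 = 218.25
  yellow: 291 × 3/16 = 54.5625
  green: 291 × 1/16 = 18.1875
χ² = Σ (O − E)² / E
  white: (222 − 218.25)² / 218.25 = 0.0644
  yellow: (43 − 54.5625)² / 54.5625 = 2.4502
  green: (26 − 18.1875)² / 18.1875 = 3.3559
χ² = 0.0644 + 2.4502 + 3.3559 = 5.8705 ≈ 5.871
Degrees of freedom = 3 − 1 = 2; critical value at α = 0.1 is 4.605.
Since 5.871 > 4.605, we reject the null hypothesis — the data do not fit the 12:3:1 ratio.

5.871; not consistent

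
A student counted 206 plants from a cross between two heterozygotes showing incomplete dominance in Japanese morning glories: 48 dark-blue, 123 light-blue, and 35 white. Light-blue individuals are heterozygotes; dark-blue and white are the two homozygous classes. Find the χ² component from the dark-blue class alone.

With incomplete dominance, a heterozygote × heterozygote cross gives a 1:2:1 phenotypic ratio.
Total ratio parts = 4. Expected numbers out of 206:
  dark-blue: 206 × 1/4 = 51.5
  light-blue: 206 × 2/4 = 103
  white: 206 × 1/4 = 51.5
Contribution of dark-blue: (48 − 51.5)² / 51.5 = 0.2379

0.238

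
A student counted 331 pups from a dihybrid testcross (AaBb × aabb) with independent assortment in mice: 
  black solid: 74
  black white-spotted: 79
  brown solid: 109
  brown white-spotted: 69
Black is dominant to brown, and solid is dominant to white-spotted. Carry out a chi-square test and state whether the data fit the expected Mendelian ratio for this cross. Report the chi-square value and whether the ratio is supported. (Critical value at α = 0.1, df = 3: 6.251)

11.707; not consistent

A dihybrid testcross with independent assortment gives a 1:1:1:1 ratio.
Under the 1:1:1:1 hypothesis (Σ ratio = 4, N = 331):
  black solid: 331 × 1/4 = 82.75
  black white-spotted: 331 × 1/4 = 82.75
  brown solid: 331 × 1/4 = 82.75
  brown white-spotted: 331 × 1/4 = 82.75
χ² = Σ (O − E)² / E
  black solid: (74 − 82.75)² / 82.75 = 0.9252
  black white-spotted: (79 − 82.75)² / 82.75 = 0.1699
  brown solid: (109 − 82.75)² / 82.75 = 8.3270
  brown white-spotted: (69 − 82.75)² / 82.75 = 2.2847
χ² = 0.9252 + 0.1699 + 8.3270 + 2.2847 = 11.7068 ≈ 11.707
Degrees of freedom = 4 − 1 = 3; critical value at α = 0.1 is 6.251.
Since 11.707 > 6.251, we reject the null hypothesis — the data do not fit the 1:1:1:1 ratio.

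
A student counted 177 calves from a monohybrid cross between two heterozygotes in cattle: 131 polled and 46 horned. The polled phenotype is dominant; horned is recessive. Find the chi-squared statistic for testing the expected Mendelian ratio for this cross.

0.092

For a monohybrid cross between heterozygotes with complete dominance, the expected phenotypic ratio is 3:1.
Total ratio parts = 4. Expected numbers out of 177:
  polled: 177 × 3/4 = 132.75
  horned: 177 × 1/4 = 44.25
χ² = Σ (O − E)² / E
  polled: (131 − 132.75)² / 132.75 = 0.0231
  horned: (46 − 44.25)² / 44.25 = 0.0692
χ² = 0.0231 + 0.0692 = 0.0923 ≈ 0.092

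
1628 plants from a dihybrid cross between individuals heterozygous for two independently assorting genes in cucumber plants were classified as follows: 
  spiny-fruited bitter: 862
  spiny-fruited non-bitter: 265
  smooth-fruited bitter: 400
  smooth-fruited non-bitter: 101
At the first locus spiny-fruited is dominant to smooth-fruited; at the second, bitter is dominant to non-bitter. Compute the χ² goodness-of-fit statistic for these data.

37.878

A dihybrid F₂ with independent assortment and complete dominance at both loci gives a 9:3:3:1 phenotypic ratio.
The 9:3:3:1 ratio has 16 parts, so with N = 1628 the expected counts are:
  spiny-fruited bitter: 1628 × 9/16 = 915.75
  spiny-fruited non-bitter: 1628 × 3/16 = 305.25
  smooth-fruited bitter: 1628 × 3/16 = 305.25
  smooth-fruited non-bitter: 1628 × 1/16 = 101.75
χ² = Σ (O − E)² / E
  spiny-fruited bitter: (862 − 915.75)² / 915.75 = 3.1549
  spiny-fruited non-bitter: (265 − 305.25)² / 305.25 = 5.3073
  smooth-fruited bitter: (400 − 305.25)² / 305.25 = 29.4105
  smooth-fruited non-bitter: (101 − 101.75)² / 101.75 = 0.0055
χ² = 3.1549 + 5.3073 + 29.4105 + 0.0055 = 37.8782 ≈ 37.878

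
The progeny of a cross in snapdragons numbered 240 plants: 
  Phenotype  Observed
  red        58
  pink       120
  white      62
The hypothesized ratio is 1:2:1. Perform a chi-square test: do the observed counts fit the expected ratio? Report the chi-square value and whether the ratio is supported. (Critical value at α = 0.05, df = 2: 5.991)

Total ratio parts = 4. Expected numbers out of 240:
  red: 240 × 1/4 = 60
  pink: 240 × 2/4 = 120
  white: 240 × 1/4 = 60
χ² = Σ (O − E)² / E
  red: (58 − 60)² / 60 = 0.0667
  pink: (120 − 120)² / 120 = 0.0000
  white: (62 − 60)² / 60 = 0.0667
χ² = 0.0667 + 0.0000 + 0.0667 = 0.1334 ≈ 0.133
Degrees of freedom = 3 − 1 = 2; critical value at α = 0.05 is 5.991.
Since 0.133 < 5.991, we fail to reject the null hypothesis — the data are consistent with the 1:2:1 ratio.

0.133; consistent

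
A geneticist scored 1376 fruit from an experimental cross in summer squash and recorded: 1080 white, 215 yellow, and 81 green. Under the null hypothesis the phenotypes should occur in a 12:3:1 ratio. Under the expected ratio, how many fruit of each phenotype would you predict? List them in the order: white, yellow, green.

Expected counts for N = 1376 under a 12:3:1 ratio (total parts = 16):
  white: 1376 × 12/16 = 1032
  yellow: 1376 × 3/16 = 258
  green: 1376 × 1/16 = 86

1032, 258, 86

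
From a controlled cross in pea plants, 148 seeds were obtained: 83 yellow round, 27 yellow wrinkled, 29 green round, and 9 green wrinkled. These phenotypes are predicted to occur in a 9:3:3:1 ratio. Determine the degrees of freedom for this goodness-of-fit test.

3

A goodness-of-fit test with 4 phenotype classes has df = 4 − 1 = 3.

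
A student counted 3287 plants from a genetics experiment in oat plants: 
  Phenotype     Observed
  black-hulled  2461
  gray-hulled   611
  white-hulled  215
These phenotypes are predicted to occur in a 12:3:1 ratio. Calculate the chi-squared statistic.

0.498

Under the 12:3:1 hypothesis (Σ ratio = 16, N = 3287):
  black-hulled: 3287 × 12/16 = 2465.25
  gray-hulled: 3287 × 3/16 = 616.3125
  white-hulled: 3287 × 1/16 = 205.4375
χ² = Σ (O − E)² / E
  black-hulled: (2461 − 2465.25)² / 2465.25 = 0.0073
  gray-hulled: (611 − 616.3125)² / 616.3125 = 0.0458
  white-hulled: (215 − 205.4375)² / 205.4375 = 0.4451
χ² = 0.0073 + 0.0458 + 0.4451 = 0.4982 ≈ 0.498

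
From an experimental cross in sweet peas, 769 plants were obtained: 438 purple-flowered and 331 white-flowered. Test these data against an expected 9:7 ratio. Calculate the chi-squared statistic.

0.156

Total ratio parts = 16. Expected numbers out of 769:
  purple-flowered: 769 × 9/16 = 432.5625
  white-flowered: 769 × 7/16 = 336.4375
χ² = Σ (O − E)² / E
  purple-flowered: (438 − 432.5625)² / 432.5625 = 0.0684
  white-flowered: (331 − 336.4375)² / 336.4375 = 0.0879
χ² = 0.0684 + 0.0879 = 0.1563 ≈ 0.156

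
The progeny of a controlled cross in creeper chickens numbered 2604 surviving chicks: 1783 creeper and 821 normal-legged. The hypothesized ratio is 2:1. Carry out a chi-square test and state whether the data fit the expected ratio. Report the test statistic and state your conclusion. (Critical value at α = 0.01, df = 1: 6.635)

Under the 2:1 hypothesis (Σ ratio = 3, N = 2604):
  creeper: 2604 × 2/3 = 1736
  normal-legged: 2604 × 1/3 = 868
χ² = Σ (O − E)² / E
  creeper: (1783 − 1736)² / 1736 = 1.2725
  normal-legged: (821 − 868)² / 868 = 2.5449
χ² = 1.2725 + 2.5449 = 3.8174 ≈ 3.817
Degrees of freedom = 2 − 1 = 1; critical value at α = 0.01 is 6.635.
Since 3.817 < 6.635, we fail to reject the null hypothesis — the data are consistent with the 2:1 ratio.

3.817; consistent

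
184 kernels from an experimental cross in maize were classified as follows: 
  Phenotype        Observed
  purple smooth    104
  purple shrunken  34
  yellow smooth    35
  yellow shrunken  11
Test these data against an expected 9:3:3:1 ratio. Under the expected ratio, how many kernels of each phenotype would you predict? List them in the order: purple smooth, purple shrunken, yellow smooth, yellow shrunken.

103.5, 34.5, 34.5, 11.5

Expected counts for N = 184 under a 9:3:3:1 ratio (total parts = 16):
  purple smooth: 184 × 9/16 = 103.5
  purple shrunken: 184 × 3/16 = 34.5
  yellow smooth: 184 × 3/16 = 34.5
  yellow shrunken: 184 × 1/16 = 11.5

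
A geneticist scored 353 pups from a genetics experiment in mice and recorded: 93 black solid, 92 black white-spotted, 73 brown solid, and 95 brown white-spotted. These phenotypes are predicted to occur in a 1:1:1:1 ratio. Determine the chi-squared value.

Expected counts for N = 353 under a 1:1:1:1 ratio (total parts = 4):
  black solid: 353 × 1/4 = 88.25
  black white-spotted: 353 × 1/4 = 88.25
  brown solid: 353 × 1/4 = 88.25
  brown white-spotted: 353 × 1/4 = 88.25
χ² = Σ (O − E)² / E
  black solid: (93 − 88.25)² / 88.25 = 0.2557
  black white-spotted: (92 − 88.25)² / 88.25 = 0.1593
  brown solid: (73 − 88.25)² / 88.25 = 2.6353
  brown white-spotted: (95 − 88.25)² / 88.25 = 0.5163
χ² = 0.2557 + 0.1593 + 2.6353 + 0.5163 = 3.5666 ≈ 3.567

3.567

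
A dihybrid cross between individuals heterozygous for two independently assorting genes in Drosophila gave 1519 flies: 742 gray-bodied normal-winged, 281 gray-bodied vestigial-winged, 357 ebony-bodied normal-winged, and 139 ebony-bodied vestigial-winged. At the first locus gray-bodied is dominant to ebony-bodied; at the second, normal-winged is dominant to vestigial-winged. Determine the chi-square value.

53.594

A dihybrid F₂ with independent assortment and complete dominance at both loci gives a 9:3:3:1 phenotypic ratio.
Total ratio parts = 16. Expected numbers out of 1519:
  gray-bodied normal-winged: 1519 × 9/16 = 854.4375
  gray-bodied vestigial-winged: 1519 × 3/16 = 284.8125
  ebony-bodied normal-winged: 1519 × 3/16 = 284.8125
  ebony-bodied vestigial-winged: 1519 × 1/16 = 94.9375
χ² = Σ (O − E)² / E
  gray-bodied normal-winged: (742 − 854.4375)² / 854.4375 = 14.7959
  gray-bodied vestigial-winged: (281 − 284.8125)² / 284.8125 = 0.0510
  ebony-bodied normal-winged: (357 − 284.8125)² / 284.8125 = 18.2964
  ebony-bodied vestigial-winged: (139 − 94.9375)² / 94.9375 = 20.4503
χ² = 14.7959 + 0.0510 + 18.2964 + 20.4503 = 53.5936 ≈ 53.594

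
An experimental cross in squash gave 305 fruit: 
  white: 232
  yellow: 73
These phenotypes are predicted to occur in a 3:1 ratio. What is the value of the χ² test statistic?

The 3:1 ratio has 4 parts, so with N = 305 the expected counts are:
  white: 305 × 3/4 = 228.75
  yellow: 305 × 1/4 = 76.25
χ² = Σ (O − E)² / E
  white: (232 − 228.75)² / 228.75 = 0.0462
  yellow: (73 − 76.25)² / 76.25 = 0.1385
χ² = 0.0462 + 0.1385 = 0.1847 ≈ 0.185

0.185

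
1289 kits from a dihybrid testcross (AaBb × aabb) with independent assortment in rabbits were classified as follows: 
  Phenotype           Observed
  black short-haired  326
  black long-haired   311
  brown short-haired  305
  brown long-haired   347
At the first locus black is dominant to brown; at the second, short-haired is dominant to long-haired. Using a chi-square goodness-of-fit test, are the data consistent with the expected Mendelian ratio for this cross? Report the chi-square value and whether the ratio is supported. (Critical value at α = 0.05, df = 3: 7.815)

3.261; consistent

A dihybrid testcross with independent assortment gives a 1:1:1:1 ratio.
Under the 1:1:1:1 hypothesis (Σ ratio = 4, N = 1289):
  black short-haired: 1289 × 1/4 = 322.25
  black long-haired: 1289 × 1/4 = 322.25
  brown short-haired: 1289 × 1/4 = 322.25
  brown long-haired: 1289 × 1/4 = 322.25
χ² = Σ (O − E)² / E
  black short-haired: (326 − 322.25)² / 322.25 = 0.0436
  black long-haired: (311 − 322.25)² / 322.25 = 0.3927
  brown short-haired: (305 − 322.25)² / 322.25 = 0.9234
  brown long-haired: (347 − 322.25)² / 322.25 = 1.9009
χ² = 0.0436 + 0.3927 + 0.9234 + 1.9009 = 3.2606 ≈ 3.261
Degrees of freedom = 4 − 1 = 3; critical value at α = 0.05 is 7.815.
Since 3.261 < 7.815, we fail to reject the null hypothesis — the data are consistent with the 1:1:1:1 ratio.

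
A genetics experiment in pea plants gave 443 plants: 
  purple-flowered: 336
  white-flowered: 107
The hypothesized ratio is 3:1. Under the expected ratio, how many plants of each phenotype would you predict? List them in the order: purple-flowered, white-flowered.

332.25, 110.75

Under the 3:1 hypothesis (Σ ratio = 4, N = 443):
  purple-flowered: 443 × 3/4 = 332.25
  white-flowered: 443 × 1/4 = 110.75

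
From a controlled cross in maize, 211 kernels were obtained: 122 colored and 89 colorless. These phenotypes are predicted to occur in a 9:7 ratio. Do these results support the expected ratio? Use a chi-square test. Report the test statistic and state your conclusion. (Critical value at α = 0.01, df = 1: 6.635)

The 9:7 ratio has 16 parts, so with N = 211 the expected counts are:
  colored: 211 × 9/16 = 118.6875
  colorless: 211 × 7/16 = 92.3125
χ² = Σ (O − E)² / E
  colored: (122 − 118.6875)² / 118.6875 = 0.0924
  colorless: (89 − 92.3125)² / 92.3125 = 0.1189
χ² = 0.0924 + 0.1189 = 0.2113 ≈ 0.211
Degrees of freedom = 2 − 1 = 1; critical value at α = 0.01 is 6.635.
Since 0.211 < 6.635, we fail to reject the null hypothesis — the data are consistent with the 9:7 ratio.

0.211; consistent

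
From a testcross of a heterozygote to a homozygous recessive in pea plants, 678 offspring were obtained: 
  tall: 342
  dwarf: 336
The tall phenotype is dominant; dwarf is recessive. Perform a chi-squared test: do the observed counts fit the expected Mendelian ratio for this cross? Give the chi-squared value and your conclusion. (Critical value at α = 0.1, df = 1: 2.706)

0.053; consistent

A testcross of a heterozygote (Aa × aa) gives a 1:1 phenotypic ratio.
Under the 1:1 hypothesis (Σ ratio = 2, N = 678):
  tall: 678 × 1/2 = 339
  dwarf: 678 × 1/2 = 339
χ² = Σ (O − E)² / E
  tall: (342 − 339)² / 339 = 0.0265
  dwarf: (336 − 339)² / 339 = 0.0265
χ² = 0.0265 + 0.0265 = 0.053
Degrees of freedom = 2 − 1 = 1; critical value at α = 0.1 is 2.706.
Since 0.053 < 2.706, we fail to reject the null hypothesis — the data are consistent with the 1:1 ratio.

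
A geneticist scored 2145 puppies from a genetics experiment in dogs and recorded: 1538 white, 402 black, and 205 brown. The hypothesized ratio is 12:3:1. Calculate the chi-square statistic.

40.647

The 12:3:1 ratio has 16 parts, so with N = 2145 the expected counts are:
  white: 2145 × 12/16 = 1608.75
  black: 2145 × 3/16 = 402.1875
  brown: 2145 × 1/16 = 134.0625
χ² = Σ (O − E)² / E
  white: (1538 − 1608.75)² / 1608.75 = 3.1115
  black: (402 − 402.1875)² / 402.1875 = 0.0001
  brown: (205 − 134.0625)² / 134.0625 = 37.5357
χ² = 3.1115 + 0.0001 + 37.5357 = 40.6473 ≈ 40.647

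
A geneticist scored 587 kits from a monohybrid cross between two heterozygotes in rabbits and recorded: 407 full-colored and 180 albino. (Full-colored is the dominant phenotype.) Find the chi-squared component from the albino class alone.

7.534

For a monohybrid cross between heterozygotes with complete dominance, the expected phenotypic ratio is 3:1.
Expected counts for N = 587 under a 3:1 ratio (total parts = 4):
  full-colored: 587 × 3/4 = 440.25
  albino: 587 × 1/4 = 146.75
Contribution of albino: (180 − 146.75)² / 146.75 = 7.5336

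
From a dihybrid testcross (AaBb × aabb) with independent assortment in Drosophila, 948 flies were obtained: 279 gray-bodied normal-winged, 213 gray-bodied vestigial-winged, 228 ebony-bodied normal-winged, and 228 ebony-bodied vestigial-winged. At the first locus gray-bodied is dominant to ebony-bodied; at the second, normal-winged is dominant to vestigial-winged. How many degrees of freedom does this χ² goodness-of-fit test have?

A dihybrid testcross with independent assortment gives a 1:1:1:1 ratio.
A goodness-of-fit test with 4 phenotype classes has df = 4 − 1 = 3.

3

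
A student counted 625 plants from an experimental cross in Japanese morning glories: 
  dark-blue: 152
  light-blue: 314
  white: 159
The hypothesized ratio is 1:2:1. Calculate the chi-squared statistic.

Under the 1:2:1 hypothesis (Σ ratio = 4, N = 625):
  dark-blue: 625 × 1/4 = 156.25
  light-blue: 625 × 2/4 = 312.5
  white: 625 × 1/4 = 156.25
χ² = Σ (O − E)² / E
  dark-blue: (152 − 156.25)² / 156.25 = 0.1156
  light-blue: (314 − 312.5)² / 312.5 = 0.0072
  white: (159 − 156.25)² / 156.25 = 0.0484
χ² = 0.1156 + 0.0072 + 0.0484 = 0.1712 ≈ 0.171

0.171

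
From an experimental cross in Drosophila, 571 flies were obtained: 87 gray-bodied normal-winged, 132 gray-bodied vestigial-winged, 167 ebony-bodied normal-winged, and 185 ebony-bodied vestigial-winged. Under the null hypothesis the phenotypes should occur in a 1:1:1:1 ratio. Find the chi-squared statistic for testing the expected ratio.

39.207

Expected counts for N = 571 under a 1:1:1:1 ratio (total parts = 4):
  gray-bodied normal-winged: 571 × 1/4 = 142.75
  gray-bodied vestigial-winged: 571 × 1/4 = 142.75
  ebony-bodied normal-winged: 571 × 1/4 = 142.75
  ebony-bodied vestigial-winged: 571 × 1/4 = 142.75
χ² = Σ (O − E)² / E
  gray-bodied normal-winged: (87 − 142.75)² / 142.75 = 21.7728
  gray-bodied vestigial-winged: (132 − 142.75)² / 142.75 = 0.8095
  ebony-bodied normal-winged: (167 − 142.75)² / 142.75 = 4.1195
  ebony-bodied vestigial-winged: (185 − 142.75)² / 142.75 = 12.5048
χ² = 21.7728 + 0.8095 + 4.1195 + 12.5048 = 39.2066 ≈ 39.207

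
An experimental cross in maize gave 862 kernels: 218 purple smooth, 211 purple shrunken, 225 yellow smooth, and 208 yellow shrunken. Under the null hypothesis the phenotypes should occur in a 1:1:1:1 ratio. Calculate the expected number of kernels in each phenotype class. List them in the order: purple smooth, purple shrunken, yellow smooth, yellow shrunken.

215.5, 215.5, 215.5, 215.5

Under the 1:1:1:1 hypothesis (Σ ratio = 4, N = 862):
  purple smooth: 862 × 1/4 = 215.5
  purple shrunken: 862 × 1/4 = 215.5
  yellow smooth: 862 × 1/4 = 215.5
  yellow shrunken: 862 × 1/4 = 215.5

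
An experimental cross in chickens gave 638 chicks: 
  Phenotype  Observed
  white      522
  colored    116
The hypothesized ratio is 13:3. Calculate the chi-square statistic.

Expected counts for N = 638 under a 13:3 ratio (total parts = 16):
  white: 638 × 13/16 = 518.375
  colored: 638 × 3/16 = 119.625
χ² = Σ (O − E)² / E
  white: (522 − 518.375)² / 518.375 = 0.0253
  colored: (116 − 119.625)² / 119.625 = 0.1098
χ² = 0.0253 + 0.1098 = 0.1351 ≈ 0.135

0.135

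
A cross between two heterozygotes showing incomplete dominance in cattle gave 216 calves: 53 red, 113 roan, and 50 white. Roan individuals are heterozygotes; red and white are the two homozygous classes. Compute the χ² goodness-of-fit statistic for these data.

0.546

With incomplete dominance, a heterozygote × heterozygote cross gives a 1:2:1 phenotypic ratio.
Under the 1:2:1 hypothesis (Σ ratio = 4, N = 216):
  red: 216 × 1/4 = 54
  roan: 216 × 2/4 = 108
  white: 216 × 1/4 = 54
χ² = Σ (O − E)² / E
  red: (53 − 54)² / 54 = 0.0185
  roan: (113 − 108)² / 108 = 0.2315
  white: (50 − 54)² / 54 = 0.2963
χ² = 0.0185 + 0.2315 + 0.2963 = 0.5463 ≈ 0.546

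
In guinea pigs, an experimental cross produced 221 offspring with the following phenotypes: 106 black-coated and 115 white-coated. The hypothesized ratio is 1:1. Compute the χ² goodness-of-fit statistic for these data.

0.367

Expected counts for N = 221 under a 1:1 ratio (total parts = 2):
  black-coated: 221 × 1/2 = 110.5
  white-coated: 221 × 1/2 = 110.5
χ² = Σ (O − E)² / E
  black-coated: (106 − 110.5)² / 110.5 = 0.1833
  white-coated: (115 − 110.5)² / 110.5 = 0.1833
χ² = 0.1833 + 0.1833 = 0.3666 ≈ 0.367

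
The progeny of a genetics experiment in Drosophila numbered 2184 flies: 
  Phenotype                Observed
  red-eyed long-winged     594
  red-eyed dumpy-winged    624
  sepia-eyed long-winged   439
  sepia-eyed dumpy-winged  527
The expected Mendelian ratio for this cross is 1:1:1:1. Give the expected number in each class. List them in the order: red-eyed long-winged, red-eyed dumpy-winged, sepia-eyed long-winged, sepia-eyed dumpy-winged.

546, 546, 546, 546

Expected counts for N = 2184 under a 1:1:1:1 ratio (total parts = 4):
  red-eyed long-winged: 2184 × 1/4 = 546
  red-eyed dumpy-winged: 2184 × 1/4 = 546
  sepia-eyed long-winged: 2184 × 1/4 = 546
  sepia-eyed dumpy-winged: 2184 × 1/4 = 546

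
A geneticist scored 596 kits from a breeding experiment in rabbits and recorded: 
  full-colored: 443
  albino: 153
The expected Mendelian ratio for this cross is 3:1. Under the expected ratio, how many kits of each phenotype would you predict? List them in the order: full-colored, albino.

The 3:1 ratio has 4 parts, so with N = 596 the expected counts are:
  full-colored: 596 × 3/4 = 447
  albino: 596 × 1/4 = 149

447, 149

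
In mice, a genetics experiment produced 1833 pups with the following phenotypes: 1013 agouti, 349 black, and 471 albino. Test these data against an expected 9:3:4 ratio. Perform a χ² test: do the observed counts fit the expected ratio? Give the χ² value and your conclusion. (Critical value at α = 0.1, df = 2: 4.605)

Total ratio parts = 16. Expected numbers out of 1833:
  agouti: 1833 × 9/16 = 1031.0625
  black: 1833 × 3/16 = 343.6875
  albino: 1833 × 4/16 = 458.25
χ² = Σ (O − E)² / E
  agouti: (1013 − 1031.0625)² / 1031.0625 = 0.3164
  black: (349 − 343.6875)² / 343.6875 = 0.0821
  albino: (471 − 458.25)² / 458.25 = 0.3547
χ² = 0.3164 + 0.0821 + 0.3547 = 0.7532 ≈ 0.753
Degrees of freedom = 3 − 1 = 2; critical value at α = 0.1 is 4.605.
Since 0.753 < 4.605, we fail to reject the null hypothesis — the data are consistent with the 9:3:4 ratio.

0.753; consistent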